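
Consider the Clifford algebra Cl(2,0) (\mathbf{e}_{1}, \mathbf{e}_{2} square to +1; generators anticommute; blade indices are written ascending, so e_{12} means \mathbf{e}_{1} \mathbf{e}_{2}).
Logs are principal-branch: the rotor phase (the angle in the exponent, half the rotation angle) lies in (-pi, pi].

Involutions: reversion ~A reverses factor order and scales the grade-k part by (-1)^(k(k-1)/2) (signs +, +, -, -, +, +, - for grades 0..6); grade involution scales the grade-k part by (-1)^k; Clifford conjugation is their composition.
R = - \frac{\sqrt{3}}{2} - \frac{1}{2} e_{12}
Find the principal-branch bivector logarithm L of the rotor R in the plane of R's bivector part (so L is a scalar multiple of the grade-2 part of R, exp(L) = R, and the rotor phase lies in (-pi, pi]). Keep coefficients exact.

The scalar part of R is - \frac{\sqrt{3}}{2}, so the principal-branch rotor phase is pinned; divide the bivector part by its sine to get the unit plane — L is the phase times that plane.
Concretely: cos(phase) = - \frac{\sqrt{3}}{2} gives phase = ±\frac{5 \pi}{6}, and since phase/sin(phase) is even the sign is immaterial: L = (phase/sin(phase)) * <R>_2 = (\frac{5 \pi}{3}) * <R>_2.
Answer: - \frac{5 \pi}{6} e_{12}


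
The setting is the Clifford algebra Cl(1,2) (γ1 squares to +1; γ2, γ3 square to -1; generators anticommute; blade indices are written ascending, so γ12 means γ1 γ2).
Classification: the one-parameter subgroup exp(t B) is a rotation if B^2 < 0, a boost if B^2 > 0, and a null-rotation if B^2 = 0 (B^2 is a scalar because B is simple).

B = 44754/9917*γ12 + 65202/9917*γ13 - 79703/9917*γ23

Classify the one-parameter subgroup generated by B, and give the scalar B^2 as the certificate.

B^2 term by term: the squares give (44754/9917)^2*(γ12)^2 + (65202/9917)^2*(γ13)^2 + (-79703/9917)^2*(γ23)^2 = 2002920516/98346889*(+1) + 4251300804/98346889*(+1) + 6352568209/98346889*(-1) = -1 (each basis 2-blade squares to minus the product of its generators' squares); cross terms between blades sharing an index anticommute and cancel. So B^2 = -1.
Answer: rotation, certificate B^2 = -1. The scalar -1 is the complete invariant here: its sign names the subgroup type.


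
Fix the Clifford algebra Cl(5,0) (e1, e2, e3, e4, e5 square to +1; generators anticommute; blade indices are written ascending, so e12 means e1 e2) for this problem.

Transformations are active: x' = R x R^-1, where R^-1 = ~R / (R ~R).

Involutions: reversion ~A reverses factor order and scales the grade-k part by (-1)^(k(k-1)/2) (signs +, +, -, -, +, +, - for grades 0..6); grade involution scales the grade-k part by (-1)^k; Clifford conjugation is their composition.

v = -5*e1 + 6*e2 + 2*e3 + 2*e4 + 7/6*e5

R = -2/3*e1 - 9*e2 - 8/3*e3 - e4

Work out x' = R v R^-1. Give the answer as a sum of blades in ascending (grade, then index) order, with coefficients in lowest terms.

~R = -2/3*e1 - 9*e2 - 8/3*e3 - e4, and R ~R = 806/9, so R^-1 = ~R / (806/9).
R v = -58 - 49*e12 - 44/3*e13 - 19/3*e14 - 7/9*e15 - 2*e23 - 12*e24 - 21/2*e25 - 10/3*e34 - 28/9*e35 - 7/6*e45
Answer: 2363/403*e1 + 2280/403*e2 + 586/403*e3 - 284/403*e4 - 7/6*e5


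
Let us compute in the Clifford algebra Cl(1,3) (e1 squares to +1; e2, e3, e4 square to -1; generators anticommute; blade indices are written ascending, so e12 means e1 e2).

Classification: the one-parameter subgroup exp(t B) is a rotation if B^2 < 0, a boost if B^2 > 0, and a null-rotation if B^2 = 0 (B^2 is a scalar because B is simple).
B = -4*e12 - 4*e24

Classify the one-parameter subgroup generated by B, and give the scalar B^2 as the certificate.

B^2 term by term: the squares give (-4)^2*(e12)^2 + (-4)^2*(e24)^2 = 16*(+1) + 16*(-1) = 0 (each basis 2-blade squares to minus the product of its generators' squares); cross terms between blades sharing an index anticommute and cancel. So B^2 = 0.
Answer: null-rotation, certificate B^2 = 0. Note: conjugating B changes its blade decomposition but never the scalar B^2 = 0, whose sign settles the classification.


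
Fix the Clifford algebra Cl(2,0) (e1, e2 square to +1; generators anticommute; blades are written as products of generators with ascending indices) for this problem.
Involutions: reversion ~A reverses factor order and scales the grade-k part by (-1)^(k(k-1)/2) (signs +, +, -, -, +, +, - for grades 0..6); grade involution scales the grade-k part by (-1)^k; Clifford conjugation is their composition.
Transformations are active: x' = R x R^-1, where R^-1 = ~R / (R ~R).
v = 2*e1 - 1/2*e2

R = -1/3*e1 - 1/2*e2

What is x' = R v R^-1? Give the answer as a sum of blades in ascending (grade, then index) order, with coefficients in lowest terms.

~R = -1/3*e1 - 1/2*e2, and R ~R = 13/36, so R^-1 = ~R / (13/36).
R v = -5/12 + 7/6*e1 e2
Answer: -16/13*e1 + 43/26*e2


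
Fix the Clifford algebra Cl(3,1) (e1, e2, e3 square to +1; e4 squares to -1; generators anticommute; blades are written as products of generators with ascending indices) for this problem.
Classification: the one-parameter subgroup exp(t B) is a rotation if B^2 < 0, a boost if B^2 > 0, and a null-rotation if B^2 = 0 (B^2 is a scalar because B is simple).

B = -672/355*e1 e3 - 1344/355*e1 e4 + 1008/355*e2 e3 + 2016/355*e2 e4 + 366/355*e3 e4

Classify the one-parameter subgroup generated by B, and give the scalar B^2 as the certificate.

B^2 term by term: the squares give (-672/355)^2*(e1 e3)^2 + (-1344/355)^2*(e1 e4)^2 + (1008/355)^2*(e2 e3)^2 + (2016/355)^2*(e2 e4)^2 + (366/355)^2*(e3 e4)^2 = 451584/126025*(-1) + 1806336/126025*(+1) + 1016064/126025*(-1) + 4064256/126025*(+1) + 133956/126025*(+1) = 36 (each basis 2-blade squares to minus the product of its generators' squares); cross terms between blades sharing an index anticommute and cancel; the commuting (index-disjoint) pairs give grade-4 terms 2*c*c'*(blade product), which cancel blade by blade — e1 e2 e3 e4: 2709504/126025 - 2709504/126025 = 0 — confirming B is simple. So B^2 = 36.
Answer: boost, certificate B^2 = 36. No conjugation can change B^2 = 36; the sign gives the class.


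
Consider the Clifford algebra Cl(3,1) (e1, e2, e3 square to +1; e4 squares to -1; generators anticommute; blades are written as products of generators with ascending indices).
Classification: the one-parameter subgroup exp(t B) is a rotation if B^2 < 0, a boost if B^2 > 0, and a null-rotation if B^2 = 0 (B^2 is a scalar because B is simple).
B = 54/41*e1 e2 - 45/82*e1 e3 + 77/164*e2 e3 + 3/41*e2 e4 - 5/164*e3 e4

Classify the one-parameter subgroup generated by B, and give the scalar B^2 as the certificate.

B^2 term by term: the squares give (54/41)^2*(e1 e2)^2 + (-45/82)^2*(e1 e3)^2 + (77/164)^2*(e2 e3)^2 + (3/41)^2*(e2 e4)^2 + (-5/164)^2*(e3 e4)^2 = 2916/1681*(-1) + 2025/6724*(-1) + 5929/26896*(-1) + 9/1681*(+1) + 25/26896*(+1) = -9/4 (each basis 2-blade squares to minus the product of its generators' squares); cross terms between blades sharing an index anticommute and cancel; the commuting (index-disjoint) pairs give grade-4 terms 2*c*c'*(blade product), which cancel blade by blade — e1 e2 e3 e4: -135/1681 + 135/1681 = 0 — confirming B is simple. So B^2 = -9/4.
Answer: rotation, certificate B^2 = -9/4. Why this suffices: the scalar -9/4 survives any versor conjugation, so its sign alone determines the class however B is presented.


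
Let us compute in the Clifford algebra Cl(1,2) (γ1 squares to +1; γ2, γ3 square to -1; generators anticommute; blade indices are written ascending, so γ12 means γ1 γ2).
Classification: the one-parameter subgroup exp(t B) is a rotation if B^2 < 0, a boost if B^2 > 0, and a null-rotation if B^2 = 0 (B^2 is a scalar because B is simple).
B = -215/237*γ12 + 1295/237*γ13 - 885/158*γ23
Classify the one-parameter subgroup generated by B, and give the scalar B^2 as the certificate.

B^2 term by term: the squares give (-215/237)^2*(γ12)^2 + (1295/237)^2*(γ13)^2 + (-885/158)^2*(γ23)^2 = 46225/56169*(+1) + 1677025/56169*(+1) + 783225/24964*(-1) = -25/36 (each basis 2-blade squares to minus the product of its generators' squares); cross terms between blades sharing an index anticommute and cancel. So B^2 = -25/36.
Answer: rotation, certificate B^2 = -25/36. B^2 = -25/36 is basis-independent, so its sign is the whole story.


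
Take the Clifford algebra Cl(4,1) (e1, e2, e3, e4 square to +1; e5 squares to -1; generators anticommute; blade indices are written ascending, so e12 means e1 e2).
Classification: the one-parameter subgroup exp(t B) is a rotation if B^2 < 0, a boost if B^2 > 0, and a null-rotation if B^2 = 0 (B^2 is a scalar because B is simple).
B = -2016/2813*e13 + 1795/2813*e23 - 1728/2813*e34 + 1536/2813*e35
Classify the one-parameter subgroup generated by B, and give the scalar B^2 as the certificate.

B^2 term by term: the squares give (-2016/2813)^2*(e13)^2 + (1795/2813)^2*(e23)^2 + (-1728/2813)^2*(e34)^2 + (1536/2813)^2*(e35)^2 = 4064256/7912969*(-1) + 3222025/7912969*(-1) + 2985984/7912969*(-1) + 2359296/7912969*(+1) = -1 (each basis 2-blade squares to minus the product of its generators' squares); cross terms between blades sharing an index anticommute and cancel. So B^2 = -1.
Answer: rotation, certificate B^2 = -1. Certificate logic: -1 is a conjugation-invariant scalar, so its sign fixes rotation versus boost versus null-rotation outright.


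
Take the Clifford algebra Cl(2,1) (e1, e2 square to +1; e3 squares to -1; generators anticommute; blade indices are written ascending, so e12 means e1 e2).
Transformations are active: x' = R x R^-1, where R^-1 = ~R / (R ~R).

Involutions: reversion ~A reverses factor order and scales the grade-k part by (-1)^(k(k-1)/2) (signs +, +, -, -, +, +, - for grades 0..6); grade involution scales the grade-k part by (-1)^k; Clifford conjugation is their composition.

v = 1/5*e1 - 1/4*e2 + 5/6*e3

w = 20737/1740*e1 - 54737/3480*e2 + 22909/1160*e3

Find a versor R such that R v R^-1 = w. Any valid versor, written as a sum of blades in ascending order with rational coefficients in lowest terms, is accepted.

Key observation: q(v) = q(w) = -2131/3600 (sandwiches preserve the norm), so R = v + w = 4217/348*e1 - 55607/3480*e2 + 71627/3480*e3 works whenever it is invertible — the component of v along it is kept and (v - w)/2 reverses, sending v to w.
Answer: 4217/348*e1 - 55607/3480*e2 + 71627/3480*e3


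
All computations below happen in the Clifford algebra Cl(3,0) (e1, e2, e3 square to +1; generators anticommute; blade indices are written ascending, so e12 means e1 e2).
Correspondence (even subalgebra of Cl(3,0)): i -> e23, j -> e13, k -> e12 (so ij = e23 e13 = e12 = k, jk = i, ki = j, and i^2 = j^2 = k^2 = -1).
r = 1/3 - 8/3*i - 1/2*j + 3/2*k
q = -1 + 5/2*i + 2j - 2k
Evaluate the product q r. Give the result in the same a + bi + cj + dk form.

In blades: q = -1 - 2*e12 + 2*e13 + 5/2*e23, r = 1/3 + 3/2*e12 - 1/2*e13 - 8/3*e23.
Distribute q over r term by term (generator squares from the signature, products reordered to ascending indices): (-1)*r = -1/3 - 3/2*e12 + 1/2*e13 + 8/3*e23; (-2*e12)*r = 3 - 2/3*e12 + 16/3*e13 - e23; (2*e13)*r = 1 + 16/3*e12 + 2/3*e13 + 3*e23; (5/2*e23)*r = 20/3 - 5/4*e12 - 15/4*e13 + 5/6*e23.
Sum: 31/3 + 23/12*e12 + 11/4*e13 + 11/2*e23; translating back through the correspondence:
Answer: 31/3 + 11/2*i + 11/4*j + 23/12*k


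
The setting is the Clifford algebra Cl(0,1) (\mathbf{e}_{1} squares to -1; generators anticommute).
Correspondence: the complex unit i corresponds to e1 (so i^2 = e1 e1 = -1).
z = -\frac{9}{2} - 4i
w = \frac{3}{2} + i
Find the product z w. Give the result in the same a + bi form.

In blades: z = -\frac{9}{2} - 4 e_{1}, w = \frac{3}{2} + e_{1}.
Distribute z over w term by term (generator squares from the signature, products reordered to ascending indices): (-\frac{9}{2})*w = -\frac{27}{4} - \frac{9}{2} e_{1}; (-4 e_{1})*w = 4 - 6 e_{1}.
Sum: -\frac{11}{4} - \frac{21}{2} e_{1}; translating back through the correspondence:
Answer: -\frac{11}{4} - \frac{21}{2}i


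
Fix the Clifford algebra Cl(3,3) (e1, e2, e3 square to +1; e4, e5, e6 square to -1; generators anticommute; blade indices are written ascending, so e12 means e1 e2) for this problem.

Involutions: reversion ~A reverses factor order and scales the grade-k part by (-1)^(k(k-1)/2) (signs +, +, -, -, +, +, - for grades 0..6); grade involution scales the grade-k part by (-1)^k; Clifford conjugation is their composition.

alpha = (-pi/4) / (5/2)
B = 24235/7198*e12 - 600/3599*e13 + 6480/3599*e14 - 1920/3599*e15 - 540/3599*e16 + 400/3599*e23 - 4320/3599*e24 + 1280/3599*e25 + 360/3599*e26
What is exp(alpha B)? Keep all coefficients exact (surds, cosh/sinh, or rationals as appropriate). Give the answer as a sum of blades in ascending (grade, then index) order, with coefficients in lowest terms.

B^2 term by term: the squares give (24235/7198)^2*(e12)^2 + (-600/3599)^2*(e13)^2 + (6480/3599)^2*(e14)^2 + (-1920/3599)^2*(e15)^2 + (-540/3599)^2*(e16)^2 + (400/3599)^2*(e23)^2 + (-4320/3599)^2*(e24)^2 + (1280/3599)^2*(e25)^2 + (360/3599)^2*(e26)^2 = 587335225/51811204*(-1) + 360000/12952801*(-1) + 41990400/12952801*(+1) + 3686400/12952801*(+1) + 291600/12952801*(+1) + 160000/12952801*(-1) + 18662400/12952801*(+1) + 1638400/12952801*(+1) + 129600/12952801*(+1) = -25/4 (each basis 2-blade squares to minus the product of its generators' squares); cross terms between blades sharing an index anticommute and cancel; the commuting (index-disjoint) pairs give grade-4 terms 2*c*c'*(blade product), which cancel blade by blade — e1234: -5184000/12952801 + 5184000/12952801 = 0; e1235: 1536000/12952801 - 1536000/12952801 = 0; e1236: 432000/12952801 - 432000/12952801 = 0; e1245: -16588800/12952801 + 16588800/12952801 = 0; e1246: -4665600/12952801 + 4665600/12952801 = 0; e1256: 1382400/12952801 - 1382400/12952801 = 0 — confirming B is simple. So B^2 = -25/4.
B^2 = -25/4 — circular case — the even/odd split gives cos and sin: l = 5/2, alpha*l = -pi/4, so exp(alpha B) = cos(-pi/4) + (sin(-pi/4)/(5/2))*B = sqrt(2)/2 + (-sqrt(2)/5)*B.
Answer: sqrt(2)/2 - 4847*sqrt(2)/7198*e12 + 120*sqrt(2)/3599*e13 - 1296*sqrt(2)/3599*e14 + 384*sqrt(2)/3599*e15 + 108*sqrt(2)/3599*e16 - 80*sqrt(2)/3599*e23 + 864*sqrt(2)/3599*e24 - 256*sqrt(2)/3599*e25 - 72*sqrt(2)/3599*e26


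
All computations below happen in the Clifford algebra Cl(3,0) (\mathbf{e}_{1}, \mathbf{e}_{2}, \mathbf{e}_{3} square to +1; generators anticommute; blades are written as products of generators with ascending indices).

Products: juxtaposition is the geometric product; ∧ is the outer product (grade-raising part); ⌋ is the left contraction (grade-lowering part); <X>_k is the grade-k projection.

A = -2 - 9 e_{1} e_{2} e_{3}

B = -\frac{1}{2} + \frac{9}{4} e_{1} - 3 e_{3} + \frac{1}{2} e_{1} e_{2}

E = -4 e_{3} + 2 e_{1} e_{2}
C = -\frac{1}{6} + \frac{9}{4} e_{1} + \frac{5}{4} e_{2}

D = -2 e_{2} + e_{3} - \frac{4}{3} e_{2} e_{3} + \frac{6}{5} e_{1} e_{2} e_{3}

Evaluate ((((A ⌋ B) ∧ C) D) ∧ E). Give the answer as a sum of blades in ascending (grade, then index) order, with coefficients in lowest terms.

step 1: 1 - \frac{9}{2} e_{1} + 6 e_{3} - e_{1} e_{2}
step 2: -\frac{1}{6} + 3 e_{1} + \frac{5}{4} e_{2} - e_{3} - \frac{131}{24} e_{1} e_{2} - \frac{27}{2} e_{1} e_{3} - \frac{15}{2} e_{2} e_{3}
step 3: -\frac{27}{2} + \frac{77}{12} e_{1} - \frac{247}{10} e_{2} - \frac{617}{60} e_{3} - \frac{126}{5} e_{1} e_{2} + \frac{79}{9} e_{1} e_{3} + \frac{553}{180} e_{2} e_{3} - \frac{4399}{120} e_{1} e_{2} e_{3}
step 4: 54 e_{3} - 27 e_{1} e_{2} - \frac{77}{3} e_{1} e_{3} + \frac{494}{5} e_{2} e_{3} + \frac{2407}{30} e_{1} e_{2} e_{3}
Answer: 54 e_{3} - 27 e_{1} e_{2} - \frac{77}{3} e_{1} e_{3} + \frac{494}{5} e_{2} e_{3} + \frac{2407}{30} e_{1} e_{2} e_{3}


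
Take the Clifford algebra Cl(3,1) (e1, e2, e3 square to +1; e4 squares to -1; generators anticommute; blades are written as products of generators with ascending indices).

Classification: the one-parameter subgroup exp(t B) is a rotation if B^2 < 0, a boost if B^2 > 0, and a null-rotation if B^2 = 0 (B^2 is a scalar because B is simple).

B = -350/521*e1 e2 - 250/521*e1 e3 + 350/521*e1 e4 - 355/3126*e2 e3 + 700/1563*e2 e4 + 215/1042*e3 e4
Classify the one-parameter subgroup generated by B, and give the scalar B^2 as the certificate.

B^2 term by term: the squares give (-350/521)^2*(e1 e2)^2 + (-250/521)^2*(e1 e3)^2 + (350/521)^2*(e1 e4)^2 + (-355/3126)^2*(e2 e3)^2 + (700/1563)^2*(e2 e4)^2 + (215/1042)^2*(e3 e4)^2 = 122500/271441*(-1) + 62500/271441*(-1) + 122500/271441*(+1) + 126025/9771876*(-1) + 490000/2442969*(+1) + 46225/1085764*(+1) = 0 (each basis 2-blade squares to minus the product of its generators' squares); cross terms between blades sharing an index anticommute and cancel; the commuting (index-disjoint) pairs give grade-4 terms 2*c*c'*(blade product), which cancel blade by blade — e1 e2 e3 e4: -75250/271441 + 350000/814323 - 124250/814323 = 0 — confirming B is simple. So B^2 = 0.
Answer: null-rotation, certificate B^2 = 0. Check the certificate: B^2 = 0, and that sign is decisive whatever form B takes.


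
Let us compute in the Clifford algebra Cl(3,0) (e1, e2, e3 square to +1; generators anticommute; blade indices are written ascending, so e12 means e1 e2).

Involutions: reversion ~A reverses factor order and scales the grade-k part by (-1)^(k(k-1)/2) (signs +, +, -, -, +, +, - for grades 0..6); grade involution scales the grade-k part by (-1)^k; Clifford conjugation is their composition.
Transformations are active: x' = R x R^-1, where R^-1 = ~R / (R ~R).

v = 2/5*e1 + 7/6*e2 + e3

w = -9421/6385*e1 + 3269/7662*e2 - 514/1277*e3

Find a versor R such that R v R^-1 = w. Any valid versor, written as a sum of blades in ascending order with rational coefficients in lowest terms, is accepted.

R = v + w = -6867/6385*e1 + 6104/3831*e2 + 763/1277*e3 works: the equal norms (2269/900) guarantee its sandwich swaps v into w.
Answer: -6867/6385*e1 + 6104/3831*e2 + 763/1277*e3


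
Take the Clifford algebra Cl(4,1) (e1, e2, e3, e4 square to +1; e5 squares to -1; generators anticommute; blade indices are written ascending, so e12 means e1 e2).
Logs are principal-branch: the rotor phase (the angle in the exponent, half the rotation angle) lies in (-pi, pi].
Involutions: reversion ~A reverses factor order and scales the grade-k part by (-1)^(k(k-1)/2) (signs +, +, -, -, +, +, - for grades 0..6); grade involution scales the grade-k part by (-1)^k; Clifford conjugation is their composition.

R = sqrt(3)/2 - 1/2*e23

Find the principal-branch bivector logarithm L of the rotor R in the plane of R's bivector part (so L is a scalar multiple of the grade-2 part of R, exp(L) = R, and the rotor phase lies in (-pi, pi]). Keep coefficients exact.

The scalar part of R is sqrt(3)/2, which fixes the principal-branch rotor phase; the unit plane is then the bivector part divided by the sine of that phase, and L is that plane scaled by the phase.
Concretely: cos(phase) = sqrt(3)/2 gives phase = ±pi/6, and since phase/sin(phase) is even the sign is immaterial: L = (phase/sin(phase)) * <R>_2 = (pi/3) * <R>_2.
Answer: -pi/6*e23


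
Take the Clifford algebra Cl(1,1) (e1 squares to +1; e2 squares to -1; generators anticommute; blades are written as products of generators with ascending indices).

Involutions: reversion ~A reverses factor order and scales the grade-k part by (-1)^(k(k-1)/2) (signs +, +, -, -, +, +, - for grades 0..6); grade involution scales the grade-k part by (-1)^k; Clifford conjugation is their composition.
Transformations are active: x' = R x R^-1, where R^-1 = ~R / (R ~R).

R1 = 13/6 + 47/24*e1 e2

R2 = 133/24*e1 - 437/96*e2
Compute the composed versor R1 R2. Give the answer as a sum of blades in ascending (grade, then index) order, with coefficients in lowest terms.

Distribute over the terms of R1 (each basis-blade product reordered to ascending indices, repeated generators contracted through their squares):
(13/6) R2 = 1729/144*e1 - 5681/576*e2
(47/24*e1 e2) R2 = 20539/2304*e1 - 6251/576*e2
Summing the partial products and collecting blades:
Answer: 48203/2304*e1 - 2983/144*e2


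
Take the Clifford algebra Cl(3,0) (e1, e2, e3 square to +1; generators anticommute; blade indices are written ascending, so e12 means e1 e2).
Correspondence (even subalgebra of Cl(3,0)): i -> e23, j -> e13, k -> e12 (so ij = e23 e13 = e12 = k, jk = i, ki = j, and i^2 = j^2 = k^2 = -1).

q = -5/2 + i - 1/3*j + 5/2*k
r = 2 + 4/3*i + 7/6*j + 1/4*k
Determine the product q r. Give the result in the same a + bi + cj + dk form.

In blades: q = -5/2 + 5/2*e12 - 1/3*e13 + e23, r = 2 + 1/4*e12 + 7/6*e13 + 4/3*e23.
Distribute q over r term by term (generator squares from the signature, products reordered to ascending indices): (-5/2)*r = -5 - 5/8*e12 - 35/12*e13 - 10/3*e23; (5/2*e12)*r = -5/8 + 5*e12 + 10/3*e13 - 35/12*e23; (-1/3*e13)*r = 7/18 + 4/9*e12 - 2/3*e13 - 1/12*e23; (e23)*r = -4/3 + 7/6*e12 - 1/4*e13 + 2*e23.
Sum: -473/72 + 431/72*e12 - 1/2*e13 - 13/3*e23; translating back through the correspondence:
Answer: -473/72 - 13/3*i - 1/2*j + 431/72*k


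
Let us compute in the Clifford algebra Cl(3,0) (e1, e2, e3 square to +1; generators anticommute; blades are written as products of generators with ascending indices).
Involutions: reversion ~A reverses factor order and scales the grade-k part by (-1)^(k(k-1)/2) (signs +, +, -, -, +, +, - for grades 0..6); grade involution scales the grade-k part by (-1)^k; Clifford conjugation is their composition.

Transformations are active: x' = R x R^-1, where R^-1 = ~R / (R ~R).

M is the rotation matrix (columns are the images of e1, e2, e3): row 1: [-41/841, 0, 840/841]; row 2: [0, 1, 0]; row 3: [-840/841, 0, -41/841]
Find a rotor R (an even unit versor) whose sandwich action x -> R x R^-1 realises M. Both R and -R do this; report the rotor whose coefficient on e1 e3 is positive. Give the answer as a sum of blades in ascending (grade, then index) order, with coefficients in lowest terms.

Method: write R = a + b12*e1 e2 + b13*e1 e3 + b23*e2 e3 with a^2 + b12^2 + b13^2 + b23^2 = 1 (so R^-1 = ~R). Expanding the columns R e_j ~R gives tr M = 4a^2 - 1 and, from the antisymmetric part, M21 - M12 = -4a*b12, M13 - M31 = 4a*b13, M32 - M23 = -4a*b23.
Here tr M = 759/841, so a^2 = (1 + tr M)/4 = 400/841 and a = ±20/29. Taking a = 20/29: M21 - M12 = 0, M13 - M31 = 1680/841, M32 - M23 = 0, giving b12 = 0, b13 = 21/29, b23 = 0, i.e. R = 20/29 + 21/29*e1 e3.
Its e1 e3 coefficient is already positive.
Answer: 20/29 + 21/29*e1 e3. Why the constraint matters: R and -R act identically through the sandwich — M has trace 759/841 either way — so only the sign condition on e1 e3 picks one of the two preimages.


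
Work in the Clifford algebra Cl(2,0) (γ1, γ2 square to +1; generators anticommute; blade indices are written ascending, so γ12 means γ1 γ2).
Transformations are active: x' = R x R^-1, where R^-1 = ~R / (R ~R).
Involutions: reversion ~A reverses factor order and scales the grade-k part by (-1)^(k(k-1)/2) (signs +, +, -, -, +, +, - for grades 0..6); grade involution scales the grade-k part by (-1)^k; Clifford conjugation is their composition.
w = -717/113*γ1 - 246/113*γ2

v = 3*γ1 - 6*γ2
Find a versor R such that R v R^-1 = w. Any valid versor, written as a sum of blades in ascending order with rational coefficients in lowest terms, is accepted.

Take R = v + w = -378/113*γ1 - 924/113*γ2. Because q(v) = q(w) = 45, conjugation by R sends v exactly to w.
Answer: -378/113*γ1 - 924/113*γ2


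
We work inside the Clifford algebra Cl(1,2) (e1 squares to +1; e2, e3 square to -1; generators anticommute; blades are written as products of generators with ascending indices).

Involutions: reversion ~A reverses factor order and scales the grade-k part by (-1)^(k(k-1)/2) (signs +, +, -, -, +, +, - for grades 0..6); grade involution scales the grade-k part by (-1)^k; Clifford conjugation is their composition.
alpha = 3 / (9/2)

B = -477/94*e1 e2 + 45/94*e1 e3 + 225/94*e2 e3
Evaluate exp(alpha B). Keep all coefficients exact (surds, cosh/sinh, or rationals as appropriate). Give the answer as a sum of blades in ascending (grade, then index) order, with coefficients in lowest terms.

B^2 term by term: the squares give (-477/94)^2*(e1 e2)^2 + (45/94)^2*(e1 e3)^2 + (225/94)^2*(e2 e3)^2 = 227529/8836*(+1) + 2025/8836*(+1) + 50625/8836*(-1) = 81/4 (each basis 2-blade squares to minus the product of its generators' squares); cross terms between blades sharing an index anticommute and cancel. So B^2 = 81/4.
B^2 = 81/4 — hyperbolic case — the even/odd split gives cosh and sinh: l = 9/2, alpha*l = 3, so exp(alpha B) = cosh(3) + (sinh(3)/(9/2))*B = cosh(3) + (2*sinh(3)/9)*B.
Answer: cosh(3) - 53*sinh(3)/47*e1 e2 + 5*sinh(3)/47*e1 e3 + 25*sinh(3)/47*e2 e3


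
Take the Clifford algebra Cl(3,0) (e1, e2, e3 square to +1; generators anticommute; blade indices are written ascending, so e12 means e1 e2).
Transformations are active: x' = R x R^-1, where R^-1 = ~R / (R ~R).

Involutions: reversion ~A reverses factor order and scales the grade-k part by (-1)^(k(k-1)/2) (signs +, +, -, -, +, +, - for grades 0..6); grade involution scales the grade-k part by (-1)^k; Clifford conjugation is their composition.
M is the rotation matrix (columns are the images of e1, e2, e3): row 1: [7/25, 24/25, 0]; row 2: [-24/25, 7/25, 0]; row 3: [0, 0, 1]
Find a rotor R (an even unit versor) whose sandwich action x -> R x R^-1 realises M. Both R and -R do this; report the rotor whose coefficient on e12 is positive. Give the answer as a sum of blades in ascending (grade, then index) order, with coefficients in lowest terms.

Method: write R = a + b12*e12 + b13*e13 + b23*e23 with a^2 + b12^2 + b13^2 + b23^2 = 1 (so R^-1 = ~R). Expanding the columns R e_j ~R gives tr M = 4a^2 - 1 and, from the antisymmetric part, M21 - M12 = -4a*b12, M13 - M31 = 4a*b13, M32 - M23 = -4a*b23.
Here tr M = 39/25, so a^2 = (1 + tr M)/4 = 16/25 and a = ±4/5. Taking a = 4/5: M21 - M12 = -48/25, M13 - M31 = 0, M32 - M23 = 0, giving b12 = 3/5, b13 = 0, b23 = 0, i.e. R = 4/5 + 3/5*e12.
Its e12 coefficient is already positive.
Answer: 4/5 + 3/5*e12. Recall the cover is two-to-one: with M of trace 39/25, both preimages act alike, and the stated e12 sign chooses the sheet.


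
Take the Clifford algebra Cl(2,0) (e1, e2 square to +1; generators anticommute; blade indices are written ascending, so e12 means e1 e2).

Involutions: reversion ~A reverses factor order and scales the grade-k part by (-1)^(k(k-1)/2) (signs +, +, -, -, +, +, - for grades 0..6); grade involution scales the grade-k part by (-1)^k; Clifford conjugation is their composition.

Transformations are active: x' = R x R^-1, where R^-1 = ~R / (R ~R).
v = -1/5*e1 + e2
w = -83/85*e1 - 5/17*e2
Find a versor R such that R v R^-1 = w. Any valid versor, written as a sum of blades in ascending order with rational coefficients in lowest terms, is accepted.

Key observation: q(v) = q(w) = 26/25 (sandwiches preserve the norm), so R = v + w = -20/17*e1 + 12/17*e2 works whenever it is invertible — the component of v along it is kept and (v - w)/2 reverses, sending v to w.
Answer: -20/17*e1 + 12/17*e2


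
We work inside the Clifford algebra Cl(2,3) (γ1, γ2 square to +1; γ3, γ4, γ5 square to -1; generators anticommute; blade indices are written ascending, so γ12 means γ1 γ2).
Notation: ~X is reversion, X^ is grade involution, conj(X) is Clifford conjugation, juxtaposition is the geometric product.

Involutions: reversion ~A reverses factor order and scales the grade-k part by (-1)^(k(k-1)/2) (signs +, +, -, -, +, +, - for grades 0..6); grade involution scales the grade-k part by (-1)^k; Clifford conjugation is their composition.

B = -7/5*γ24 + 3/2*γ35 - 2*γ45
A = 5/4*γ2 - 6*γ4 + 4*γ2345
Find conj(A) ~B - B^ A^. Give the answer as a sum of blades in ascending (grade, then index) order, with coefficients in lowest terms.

first term: 42/5*γ2 - 7/4*γ4 - 12*γ5 - 8*γ23 - 6*γ24 - 28/5*γ35 + 15/8*γ235 - 5/2*γ245 + 9*γ345
second term: 42/5*γ2 - 7/4*γ4 - 12*γ5 + 8*γ23 + 6*γ24 + 28/5*γ35 - 15/8*γ235 + 5/2*γ245 - 9*γ345
Answer: -16*γ23 - 12*γ24 - 56/5*γ35 + 15/4*γ235 - 5*γ245 + 18*γ345


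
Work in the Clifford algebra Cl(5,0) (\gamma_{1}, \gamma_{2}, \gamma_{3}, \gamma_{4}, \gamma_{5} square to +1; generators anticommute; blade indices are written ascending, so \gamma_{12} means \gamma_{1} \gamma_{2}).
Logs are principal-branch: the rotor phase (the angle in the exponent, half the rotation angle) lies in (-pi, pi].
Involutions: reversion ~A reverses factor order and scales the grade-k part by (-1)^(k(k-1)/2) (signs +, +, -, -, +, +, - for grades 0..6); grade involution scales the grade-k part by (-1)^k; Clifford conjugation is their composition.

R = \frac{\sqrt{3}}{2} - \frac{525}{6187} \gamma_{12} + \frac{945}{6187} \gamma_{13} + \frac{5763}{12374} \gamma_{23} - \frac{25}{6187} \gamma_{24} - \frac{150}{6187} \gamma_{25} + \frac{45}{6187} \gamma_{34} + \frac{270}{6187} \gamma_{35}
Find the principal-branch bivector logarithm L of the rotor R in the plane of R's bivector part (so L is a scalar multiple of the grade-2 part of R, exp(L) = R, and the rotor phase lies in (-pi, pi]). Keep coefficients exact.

The scalar part of R is \frac{\sqrt{3}}{2}, which fixes the principal-branch rotor phase; the unit plane is then the bivector part divided by the sine of that phase, and L is that plane scaled by the phase.
Concretely: cos(phase) = \frac{\sqrt{3}}{2} gives phase = ±\frac{\pi}{6}, and since phase/sin(phase) is even the sign is immaterial: L = (phase/sin(phase)) * <R>_2 = (\frac{\pi}{3}) * <R>_2.
Answer: - \frac{175 \pi}{6187} \gamma_{12} + \frac{315 \pi}{6187} \gamma_{13} + \frac{1921 \pi}{12374} \gamma_{23} - \frac{25 \pi}{18561} \gamma_{24} - \frac{50 \pi}{6187} \gamma_{25} + \frac{15 \pi}{6187} \gamma_{34} + \frac{90 \pi}{6187} \gamma_{35}


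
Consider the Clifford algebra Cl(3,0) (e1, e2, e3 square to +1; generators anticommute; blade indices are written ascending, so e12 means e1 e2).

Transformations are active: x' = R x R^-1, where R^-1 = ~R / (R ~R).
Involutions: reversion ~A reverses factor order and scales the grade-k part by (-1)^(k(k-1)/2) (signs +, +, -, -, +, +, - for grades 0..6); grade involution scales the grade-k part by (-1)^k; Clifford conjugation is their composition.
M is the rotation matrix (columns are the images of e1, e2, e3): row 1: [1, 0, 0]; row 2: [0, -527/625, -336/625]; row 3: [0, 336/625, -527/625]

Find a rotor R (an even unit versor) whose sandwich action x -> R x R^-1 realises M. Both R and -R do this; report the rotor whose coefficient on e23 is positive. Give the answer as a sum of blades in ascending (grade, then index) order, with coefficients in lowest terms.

Method: write R = a + b12*e12 + b13*e13 + b23*e23 with a^2 + b12^2 + b13^2 + b23^2 = 1 (so R^-1 = ~R). Expanding the columns R e_j ~R gives tr M = 4a^2 - 1 and, from the antisymmetric part, M21 - M12 = -4a*b12, M13 - M31 = 4a*b13, M32 - M23 = -4a*b23.
Here tr M = -429/625, so a^2 = (1 + tr M)/4 = 49/625 and a = ±7/25. Taking a = 7/25: M21 - M12 = 0, M13 - M31 = 0, M32 - M23 = 672/625, giving b12 = 0, b13 = 0, b23 = -24/25, i.e. R = 7/25 - 24/25*e23.
Its e23 coefficient is negative, so report the other preimage -R.
Answer: -7/25 + 24/25*e23. Sheet selection: the two-to-one cover makes ±R indistinguishable at the matrix level (trace -429/625), so uniqueness comes from the required sign on e23.


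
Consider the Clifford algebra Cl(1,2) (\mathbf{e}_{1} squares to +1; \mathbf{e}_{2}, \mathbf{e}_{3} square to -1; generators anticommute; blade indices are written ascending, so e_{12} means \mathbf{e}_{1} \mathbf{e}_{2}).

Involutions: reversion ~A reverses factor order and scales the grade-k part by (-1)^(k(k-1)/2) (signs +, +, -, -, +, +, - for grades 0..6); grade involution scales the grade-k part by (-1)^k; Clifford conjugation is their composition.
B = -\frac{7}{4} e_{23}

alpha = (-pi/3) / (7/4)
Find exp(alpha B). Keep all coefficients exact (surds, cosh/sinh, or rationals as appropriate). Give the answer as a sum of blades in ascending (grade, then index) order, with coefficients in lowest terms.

B^2 = (-\frac{7}{4})^2*(e_{23})^2 = \frac{49}{16}*(-1) = -\frac{49}{16} (a basis 2-blade squares to minus the product of its generators' squares).
B^2 = -\frac{49}{16} — a negative square means the series sums to a rotation: l = \frac{7}{4}, alpha*l = - \frac{\pi}{3}, so exp(alpha B) = cos(- \frac{\pi}{3}) + (sin(- \frac{\pi}{3})/(\frac{7}{4}))*B = \frac{1}{2} + (- \frac{2 \sqrt{3}}{7})*B.
Answer: \frac{1}{2} + \frac{\sqrt{3}}{2} e_{23}


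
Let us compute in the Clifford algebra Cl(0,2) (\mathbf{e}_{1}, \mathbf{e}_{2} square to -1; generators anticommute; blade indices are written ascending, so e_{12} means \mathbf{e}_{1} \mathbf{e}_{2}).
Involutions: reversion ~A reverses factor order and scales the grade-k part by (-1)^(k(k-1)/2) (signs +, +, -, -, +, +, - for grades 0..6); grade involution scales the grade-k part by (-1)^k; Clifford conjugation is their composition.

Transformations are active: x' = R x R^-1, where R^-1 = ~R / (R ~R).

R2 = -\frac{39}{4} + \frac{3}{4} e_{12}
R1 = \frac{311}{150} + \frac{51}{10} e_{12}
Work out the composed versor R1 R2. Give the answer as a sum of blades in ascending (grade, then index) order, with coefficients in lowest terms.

Distribute over the terms of R1 (each basis-blade product reordered to ascending indices, repeated generators contracted through their squares):
(\frac{311}{150}) R2 = -\frac{4043}{200} + \frac{311}{200} e_{12}
(\frac{51}{10} e_{12}) R2 = -\frac{153}{40} - \frac{1989}{40} e_{12}
Summing the partial products and collecting blades:
Answer: -\frac{601}{25} - \frac{4817}{100} e_{12}


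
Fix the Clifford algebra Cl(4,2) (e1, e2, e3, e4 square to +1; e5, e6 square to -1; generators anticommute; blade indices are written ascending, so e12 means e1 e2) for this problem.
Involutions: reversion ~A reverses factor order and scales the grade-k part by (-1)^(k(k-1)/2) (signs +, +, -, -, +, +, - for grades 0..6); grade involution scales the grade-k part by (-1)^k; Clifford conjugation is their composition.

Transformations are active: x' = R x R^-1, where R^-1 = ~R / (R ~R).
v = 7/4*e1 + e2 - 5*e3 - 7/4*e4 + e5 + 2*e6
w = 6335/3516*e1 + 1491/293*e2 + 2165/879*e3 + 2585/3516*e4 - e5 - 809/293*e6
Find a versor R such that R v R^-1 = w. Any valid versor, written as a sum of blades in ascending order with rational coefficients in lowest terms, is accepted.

The midline construction: v and w both square to 217/8, so reflecting in their sum 3122/879*e1 + 1784/293*e2 - 2230/879*e3 - 892/879*e4 - 223/293*e6 exchanges them.
Answer: 3122/879*e1 + 1784/293*e2 - 2230/879*e3 - 892/879*e4 - 223/293*e6


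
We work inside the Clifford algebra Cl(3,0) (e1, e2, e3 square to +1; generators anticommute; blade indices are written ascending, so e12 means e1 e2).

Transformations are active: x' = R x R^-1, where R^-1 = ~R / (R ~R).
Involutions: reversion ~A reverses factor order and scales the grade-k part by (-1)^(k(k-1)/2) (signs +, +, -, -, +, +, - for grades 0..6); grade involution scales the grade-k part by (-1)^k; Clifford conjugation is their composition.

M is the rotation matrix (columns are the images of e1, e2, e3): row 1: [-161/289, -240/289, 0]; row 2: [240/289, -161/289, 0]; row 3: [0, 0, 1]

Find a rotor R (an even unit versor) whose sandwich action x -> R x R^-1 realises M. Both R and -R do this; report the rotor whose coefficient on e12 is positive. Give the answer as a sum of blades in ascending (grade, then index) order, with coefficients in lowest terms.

Method: write R = a + b12*e12 + b13*e13 + b23*e23 with a^2 + b12^2 + b13^2 + b23^2 = 1 (so R^-1 = ~R). Expanding the columns R e_j ~R gives tr M = 4a^2 - 1 and, from the antisymmetric part, M21 - M12 = -4a*b12, M13 - M31 = 4a*b13, M32 - M23 = -4a*b23.
Here tr M = -33/289, so a^2 = (1 + tr M)/4 = 64/289 and a = ±8/17. Taking a = 8/17: M21 - M12 = 480/289, M13 - M31 = 0, M32 - M23 = 0, giving b12 = -15/17, b13 = 0, b23 = 0, i.e. R = 8/17 - 15/17*e12.
Its e12 coefficient is negative, so report the other preimage -R.
Answer: -8/17 + 15/17*e12. Note: both R and -R realise this M (trace -33/289); the covering map identifies them, and the e12-coefficient sign is the tie-breaker.


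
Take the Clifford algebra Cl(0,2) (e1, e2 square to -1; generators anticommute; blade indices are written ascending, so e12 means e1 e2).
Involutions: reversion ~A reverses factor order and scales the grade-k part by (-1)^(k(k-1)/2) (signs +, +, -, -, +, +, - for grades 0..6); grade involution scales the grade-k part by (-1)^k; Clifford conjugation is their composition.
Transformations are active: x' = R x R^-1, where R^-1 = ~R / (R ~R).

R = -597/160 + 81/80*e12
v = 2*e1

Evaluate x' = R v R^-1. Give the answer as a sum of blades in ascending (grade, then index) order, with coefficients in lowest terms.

~R = -597/160 - 81/80*e12, and R ~R = 382653/25600, so R^-1 = ~R / (382653/25600).
R v = -597/80*e1 + 81/40*e2
Answer: 73370/42517*e1 - 42984/42517*e2


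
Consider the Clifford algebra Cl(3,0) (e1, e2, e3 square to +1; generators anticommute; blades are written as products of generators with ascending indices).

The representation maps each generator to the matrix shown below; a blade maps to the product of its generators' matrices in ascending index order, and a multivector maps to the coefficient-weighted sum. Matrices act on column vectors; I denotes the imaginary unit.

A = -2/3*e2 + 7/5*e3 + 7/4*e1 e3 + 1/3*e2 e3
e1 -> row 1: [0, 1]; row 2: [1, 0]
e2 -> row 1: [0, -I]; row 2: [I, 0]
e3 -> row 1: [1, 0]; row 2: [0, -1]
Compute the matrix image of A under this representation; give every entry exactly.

Bivector images (products of the table entries): rho(e1 e3) = rho(e1)rho(e3) = row 1: [0, -1]; row 2: [1, 0]; rho(e2 e3) = rho(e2)rho(e3) = row 1: [0, I]; row 2: [I, 0].
M = (-2/3)*rho(e2) + (7/5)*rho(e3) + (7/4)*rho(e1 e3) + (1/3)*rho(e2 e3), summed entrywise:
Answer: row 1: [7/5, -7/4 + I]; row 2: [7/4 - I/3, -7/5]


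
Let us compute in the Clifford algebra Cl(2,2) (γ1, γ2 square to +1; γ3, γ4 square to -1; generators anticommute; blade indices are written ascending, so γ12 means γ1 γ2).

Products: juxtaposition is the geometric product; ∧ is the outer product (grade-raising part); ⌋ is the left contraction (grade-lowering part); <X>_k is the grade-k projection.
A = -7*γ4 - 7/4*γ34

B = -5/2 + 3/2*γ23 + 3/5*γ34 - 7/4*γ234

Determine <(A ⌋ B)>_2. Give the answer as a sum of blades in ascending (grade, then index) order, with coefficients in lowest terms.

step 1: 21/20 - 49/16*γ2 - 21/5*γ3 - 49/4*γ23
step 2: -49/4*γ23
Answer: -49/4*γ23


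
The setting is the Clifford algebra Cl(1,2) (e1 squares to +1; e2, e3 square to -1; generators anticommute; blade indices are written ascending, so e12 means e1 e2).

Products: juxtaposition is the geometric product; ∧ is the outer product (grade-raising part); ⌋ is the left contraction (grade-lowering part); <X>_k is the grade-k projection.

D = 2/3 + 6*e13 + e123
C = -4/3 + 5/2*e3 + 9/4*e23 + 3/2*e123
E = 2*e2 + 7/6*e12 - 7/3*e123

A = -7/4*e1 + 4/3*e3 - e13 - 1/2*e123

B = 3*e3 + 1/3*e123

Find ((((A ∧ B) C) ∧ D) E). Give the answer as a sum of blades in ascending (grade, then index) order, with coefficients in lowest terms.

step 1: -21/4*e13
step 2: 105/8*e1 + 63/8*e2 - 189/16*e12 + 7*e13
step 3: 35/4*e1 + 21/4*e2 - 63/8*e12 + 14/3*e13 - 189/4*e123
step 4: -2079/16 + 175/8*e1 + 1519/72*e2 - 147/4*e3 + 35/2*e12 - 427/4*e13 - 539/36*e23 - 28/3*e123
Answer: -2079/16 + 175/8*e1 + 1519/72*e2 - 147/4*e3 + 35/2*e12 - 427/4*e13 - 539/36*e23 - 28/3*e123


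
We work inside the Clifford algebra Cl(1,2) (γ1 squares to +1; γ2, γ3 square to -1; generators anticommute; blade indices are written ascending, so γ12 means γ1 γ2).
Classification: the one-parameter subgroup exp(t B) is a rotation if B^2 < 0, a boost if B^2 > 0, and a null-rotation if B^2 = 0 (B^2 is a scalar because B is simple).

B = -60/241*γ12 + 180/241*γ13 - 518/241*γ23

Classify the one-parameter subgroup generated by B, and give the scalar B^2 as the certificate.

B^2 term by term: the squares give (-60/241)^2*(γ12)^2 + (180/241)^2*(γ13)^2 + (-518/241)^2*(γ23)^2 = 3600/58081*(+1) + 32400/58081*(+1) + 268324/58081*(-1) = -4 (each basis 2-blade squares to minus the product of its generators' squares); cross terms between blades sharing an index anticommute and cancel. So B^2 = -4.
Answer: rotation, certificate B^2 = -4. Why this suffices: the scalar -4 survives any versor conjugation, so its sign alone determines the class however B is presented.
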